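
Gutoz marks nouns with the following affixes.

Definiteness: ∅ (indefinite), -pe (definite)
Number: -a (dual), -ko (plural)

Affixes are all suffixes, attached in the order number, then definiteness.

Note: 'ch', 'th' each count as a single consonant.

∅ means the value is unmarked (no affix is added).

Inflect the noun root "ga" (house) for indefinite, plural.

Attach number plural -ko → gako.
definiteness = indefinite: zero marking, form stays gako.

gako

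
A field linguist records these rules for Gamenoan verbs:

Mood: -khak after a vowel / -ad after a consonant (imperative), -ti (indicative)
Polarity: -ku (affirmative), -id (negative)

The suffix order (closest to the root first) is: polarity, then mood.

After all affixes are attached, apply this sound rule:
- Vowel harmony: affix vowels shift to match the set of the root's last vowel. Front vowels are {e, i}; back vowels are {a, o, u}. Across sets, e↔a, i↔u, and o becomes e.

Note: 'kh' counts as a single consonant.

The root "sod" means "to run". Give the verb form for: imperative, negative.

sodudad

Attach polarity negative -id → sodid.
Attach mood imperative -ad (after consonant 'd') → sodidad.
Apply vowel harmony: sodidad → sodudad.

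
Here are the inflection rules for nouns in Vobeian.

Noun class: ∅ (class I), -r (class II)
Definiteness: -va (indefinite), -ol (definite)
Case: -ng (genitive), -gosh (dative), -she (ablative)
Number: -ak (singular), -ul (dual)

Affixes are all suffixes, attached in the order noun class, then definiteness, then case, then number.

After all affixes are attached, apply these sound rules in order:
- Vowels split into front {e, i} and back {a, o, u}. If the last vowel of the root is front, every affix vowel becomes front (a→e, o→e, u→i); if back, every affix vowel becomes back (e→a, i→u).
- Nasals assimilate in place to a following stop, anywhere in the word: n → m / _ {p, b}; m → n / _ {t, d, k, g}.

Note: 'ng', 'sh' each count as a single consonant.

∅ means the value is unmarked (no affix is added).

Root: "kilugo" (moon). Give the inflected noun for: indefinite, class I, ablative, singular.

noun class = class I: zero marking, form stays kilugo.
Attach definiteness indefinite -va → kilugova.
Attach case ablative -she → kilugovashe.
Attach number singular -ak → kilugovasheak.
Apply vowel harmony: kilugovasheak → kilugovashaak.
Nasal assimilation: no change.

kilugovashaak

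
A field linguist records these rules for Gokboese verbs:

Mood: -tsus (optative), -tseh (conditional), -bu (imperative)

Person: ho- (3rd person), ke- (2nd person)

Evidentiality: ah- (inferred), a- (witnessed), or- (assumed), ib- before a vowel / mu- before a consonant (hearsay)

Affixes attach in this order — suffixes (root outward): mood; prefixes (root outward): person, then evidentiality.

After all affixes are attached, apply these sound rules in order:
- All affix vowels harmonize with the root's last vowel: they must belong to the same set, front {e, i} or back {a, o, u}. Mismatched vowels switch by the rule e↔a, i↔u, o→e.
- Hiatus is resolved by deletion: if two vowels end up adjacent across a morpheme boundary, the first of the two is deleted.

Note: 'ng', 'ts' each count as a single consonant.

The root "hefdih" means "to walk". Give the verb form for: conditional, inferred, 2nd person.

ehkehefdihtseh

Attach person 2nd person ke- → kehefdih.
Attach evidentiality inferred ah- → ahkehefdih.
Attach mood conditional -tseh → ahkehefdihtseh.
Apply vowel harmony: ahkehefdihtseh → ehkehefdihtseh.
Vowel deletion: no change.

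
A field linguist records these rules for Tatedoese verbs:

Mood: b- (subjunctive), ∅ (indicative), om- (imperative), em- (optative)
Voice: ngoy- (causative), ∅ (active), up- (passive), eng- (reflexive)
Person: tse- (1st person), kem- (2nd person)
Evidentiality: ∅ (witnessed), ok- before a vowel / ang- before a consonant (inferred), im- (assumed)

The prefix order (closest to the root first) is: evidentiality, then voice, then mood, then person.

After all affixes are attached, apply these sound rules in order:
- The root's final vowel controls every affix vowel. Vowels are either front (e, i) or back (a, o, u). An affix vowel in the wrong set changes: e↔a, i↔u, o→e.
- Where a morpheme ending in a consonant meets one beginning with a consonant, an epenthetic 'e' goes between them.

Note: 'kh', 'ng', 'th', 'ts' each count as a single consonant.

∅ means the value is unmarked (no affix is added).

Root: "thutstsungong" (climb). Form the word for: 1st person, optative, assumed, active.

tsaamumethutstsungong

Attach evidentiality assumed im- → imthutstsungong.
voice = active: zero marking, form stays imthutstsungong.
Attach mood optative em- → emimthutstsungong.
Attach person 1st person tse- → tseemimthutstsungong.
Apply vowel harmony: tseemimthutstsungong → tsaamumthutstsungong.
Apply epenthesis: tsaamumthutstsungong → tsaamumethutstsungong.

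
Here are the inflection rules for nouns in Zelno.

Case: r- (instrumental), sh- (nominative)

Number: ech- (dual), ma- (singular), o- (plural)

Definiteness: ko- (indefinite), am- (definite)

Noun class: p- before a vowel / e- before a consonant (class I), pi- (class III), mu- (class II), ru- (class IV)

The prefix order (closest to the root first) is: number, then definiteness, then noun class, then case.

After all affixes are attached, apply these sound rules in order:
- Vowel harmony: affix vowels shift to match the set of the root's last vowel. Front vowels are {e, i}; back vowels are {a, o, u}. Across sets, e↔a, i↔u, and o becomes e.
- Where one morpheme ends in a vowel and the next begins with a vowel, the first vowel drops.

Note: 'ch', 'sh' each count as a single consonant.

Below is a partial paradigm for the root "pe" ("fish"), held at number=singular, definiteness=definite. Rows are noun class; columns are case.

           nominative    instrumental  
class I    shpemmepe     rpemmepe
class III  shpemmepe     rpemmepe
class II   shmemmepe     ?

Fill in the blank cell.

Attach number singular ma- → mape.
Attach definiteness definite am- → ammape.
Attach noun class class II mu- → muammape.
Attach case instrumental r- → rmuammape.
Apply vowel harmony: rmuammape → rmiemmepe.
Apply vowel deletion: rmiemmepe → rmemmepe.

rmemmepe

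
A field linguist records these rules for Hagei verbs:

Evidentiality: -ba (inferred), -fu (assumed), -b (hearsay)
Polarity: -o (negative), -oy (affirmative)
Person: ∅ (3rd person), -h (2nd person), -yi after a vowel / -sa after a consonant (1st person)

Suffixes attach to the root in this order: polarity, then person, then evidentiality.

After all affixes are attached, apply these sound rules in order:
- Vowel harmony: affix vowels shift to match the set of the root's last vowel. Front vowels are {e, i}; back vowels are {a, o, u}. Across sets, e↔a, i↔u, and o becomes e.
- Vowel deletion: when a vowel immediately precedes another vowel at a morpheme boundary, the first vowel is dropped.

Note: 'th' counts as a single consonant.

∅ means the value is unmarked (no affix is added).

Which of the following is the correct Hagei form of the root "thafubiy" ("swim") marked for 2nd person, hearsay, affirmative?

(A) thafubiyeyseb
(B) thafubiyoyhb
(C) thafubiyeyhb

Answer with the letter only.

C

Attach polarity affirmative -oy → thafubiyoy.
Attach person 2nd person -h → thafubiyoyh.
Attach evidentiality hearsay -b → thafubiyoyhb.
Apply vowel harmony: thafubiyoyhb → thafubiyeyhb.
Vowel deletion: no change.
So the correct form is thafubiyeyhb, option (C).
(B) thafubiyoyhb is wrong: it fails to apply the sound rule(s).
(A) thafubiyeyseb is wrong: it uses 1st person instead of 2nd person for person.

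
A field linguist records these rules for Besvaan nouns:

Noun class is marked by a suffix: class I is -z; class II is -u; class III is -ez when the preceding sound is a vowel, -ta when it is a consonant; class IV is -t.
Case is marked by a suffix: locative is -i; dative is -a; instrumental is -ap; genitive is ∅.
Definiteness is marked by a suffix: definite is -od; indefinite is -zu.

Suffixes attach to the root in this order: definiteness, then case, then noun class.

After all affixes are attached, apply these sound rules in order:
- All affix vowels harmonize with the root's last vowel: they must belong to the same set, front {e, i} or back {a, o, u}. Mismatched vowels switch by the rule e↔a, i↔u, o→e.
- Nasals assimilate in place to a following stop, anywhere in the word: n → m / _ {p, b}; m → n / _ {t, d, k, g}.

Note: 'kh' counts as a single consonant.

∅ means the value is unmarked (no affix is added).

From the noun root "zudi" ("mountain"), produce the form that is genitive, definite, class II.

zudiedi

Attach definiteness definite -od → zudiod.
case = genitive: zero marking, form stays zudiod.
Attach noun class class II -u → zudiodu.
Apply vowel harmony: zudiodu → zudiedi.
Nasal assimilation: no change.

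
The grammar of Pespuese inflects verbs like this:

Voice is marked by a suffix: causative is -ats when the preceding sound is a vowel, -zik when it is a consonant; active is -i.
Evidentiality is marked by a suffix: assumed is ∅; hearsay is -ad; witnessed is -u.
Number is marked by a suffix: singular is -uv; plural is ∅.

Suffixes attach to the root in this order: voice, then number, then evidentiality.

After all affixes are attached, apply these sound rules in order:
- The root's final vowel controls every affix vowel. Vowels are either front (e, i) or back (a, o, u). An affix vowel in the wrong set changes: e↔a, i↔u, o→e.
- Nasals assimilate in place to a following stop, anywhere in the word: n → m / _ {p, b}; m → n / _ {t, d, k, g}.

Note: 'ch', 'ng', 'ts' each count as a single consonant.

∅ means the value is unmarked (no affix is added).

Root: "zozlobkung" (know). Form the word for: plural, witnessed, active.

zozlobkunguu

Attach voice active -i → zozlobkungi.
number = plural: zero marking, form stays zozlobkungi.
Attach evidentiality witnessed -u → zozlobkungiu.
Apply vowel harmony: zozlobkungiu → zozlobkunguu.
Nasal assimilation: no change.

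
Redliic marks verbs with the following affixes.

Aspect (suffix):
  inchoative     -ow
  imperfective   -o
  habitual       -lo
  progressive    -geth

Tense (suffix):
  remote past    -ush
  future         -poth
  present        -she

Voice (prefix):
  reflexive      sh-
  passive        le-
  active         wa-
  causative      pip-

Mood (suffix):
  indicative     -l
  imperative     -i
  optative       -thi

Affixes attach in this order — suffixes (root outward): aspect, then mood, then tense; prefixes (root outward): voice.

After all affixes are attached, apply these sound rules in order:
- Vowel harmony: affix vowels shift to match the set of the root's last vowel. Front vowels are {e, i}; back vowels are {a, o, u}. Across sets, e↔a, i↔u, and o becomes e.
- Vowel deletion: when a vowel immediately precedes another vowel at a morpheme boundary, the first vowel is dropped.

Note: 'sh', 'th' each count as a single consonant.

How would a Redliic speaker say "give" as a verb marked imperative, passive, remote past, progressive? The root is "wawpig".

lewawpiggethish

Attach aspect progressive -geth → wawpiggeth.
Attach mood imperative -i → wawpiggethi.
Attach tense remote past -ush → wawpiggethiush.
Attach voice passive le- → lewawpiggethiush.
Apply vowel harmony: lewawpiggethiush → lewawpiggethiish.
Apply vowel deletion: lewawpiggethiish → lewawpiggethish.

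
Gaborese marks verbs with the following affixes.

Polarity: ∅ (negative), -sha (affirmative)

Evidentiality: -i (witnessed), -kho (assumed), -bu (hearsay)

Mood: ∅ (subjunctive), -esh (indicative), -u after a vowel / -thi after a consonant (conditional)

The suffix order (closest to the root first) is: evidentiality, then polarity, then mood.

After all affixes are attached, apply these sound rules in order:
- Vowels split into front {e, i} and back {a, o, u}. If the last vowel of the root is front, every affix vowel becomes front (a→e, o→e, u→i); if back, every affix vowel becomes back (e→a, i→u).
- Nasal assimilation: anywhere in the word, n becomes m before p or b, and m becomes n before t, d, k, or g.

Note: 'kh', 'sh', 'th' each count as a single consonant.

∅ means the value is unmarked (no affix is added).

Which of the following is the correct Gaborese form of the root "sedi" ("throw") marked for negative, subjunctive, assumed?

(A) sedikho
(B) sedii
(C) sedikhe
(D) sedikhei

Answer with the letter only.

Attach evidentiality assumed -kho → sedikho.
polarity = negative: zero marking, form stays sedikho.
mood = subjunctive: zero marking, form stays sedikho.
Apply vowel harmony: sedikho → sedikhe.
Nasal assimilation: no change.
So the correct form is sedikhe, option (C).
(B) sedii is wrong: it uses witnessed instead of assumed for evidentiality.
(D) sedikhei is wrong: it uses conditional instead of subjunctive for mood.
(A) sedikho is wrong: it fails to apply the sound rule(s).

C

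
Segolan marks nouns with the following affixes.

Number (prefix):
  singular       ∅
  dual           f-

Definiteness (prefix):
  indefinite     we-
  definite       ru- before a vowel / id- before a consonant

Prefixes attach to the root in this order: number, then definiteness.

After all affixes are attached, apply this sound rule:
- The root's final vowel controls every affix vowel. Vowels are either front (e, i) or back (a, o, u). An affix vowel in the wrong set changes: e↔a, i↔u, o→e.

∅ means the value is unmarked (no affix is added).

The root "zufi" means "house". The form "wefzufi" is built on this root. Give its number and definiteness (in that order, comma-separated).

dual, indefinite

Segment: we-f-zufi.
number: f- → dual.
definiteness: we- → indefinite.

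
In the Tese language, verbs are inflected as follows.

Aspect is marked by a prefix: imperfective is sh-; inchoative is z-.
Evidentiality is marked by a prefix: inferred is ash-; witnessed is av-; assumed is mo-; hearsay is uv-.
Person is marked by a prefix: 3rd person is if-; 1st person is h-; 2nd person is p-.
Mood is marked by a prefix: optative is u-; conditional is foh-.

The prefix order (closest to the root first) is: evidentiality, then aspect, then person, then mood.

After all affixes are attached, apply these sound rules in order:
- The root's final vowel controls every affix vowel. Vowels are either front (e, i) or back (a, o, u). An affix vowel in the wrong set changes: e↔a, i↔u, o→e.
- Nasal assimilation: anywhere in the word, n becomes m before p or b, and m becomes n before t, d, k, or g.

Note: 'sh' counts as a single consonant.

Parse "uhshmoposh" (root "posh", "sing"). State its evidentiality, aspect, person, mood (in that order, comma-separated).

Segment: u-h-sh-mo-posh.
evidentiality: mo- → assumed.
aspect: sh- → imperfective.
person: h- → 1st person.
mood: u- → optative.

assumed, imperfective, 1st person, optative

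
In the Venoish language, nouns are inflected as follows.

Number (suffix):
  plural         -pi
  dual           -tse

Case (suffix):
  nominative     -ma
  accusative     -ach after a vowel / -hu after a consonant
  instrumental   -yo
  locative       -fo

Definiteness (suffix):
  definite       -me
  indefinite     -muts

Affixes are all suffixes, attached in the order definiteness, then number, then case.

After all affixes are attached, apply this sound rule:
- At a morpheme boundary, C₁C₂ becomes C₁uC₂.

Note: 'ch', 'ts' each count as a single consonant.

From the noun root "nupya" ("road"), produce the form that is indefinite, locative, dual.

nupyamutsutsefo

Attach definiteness indefinite -muts → nupyamuts.
Attach number dual -tse → nupyamutstse.
Attach case locative -fo → nupyamutstsefo.
Apply epenthesis: nupyamutstsefo → nupyamutsutsefo.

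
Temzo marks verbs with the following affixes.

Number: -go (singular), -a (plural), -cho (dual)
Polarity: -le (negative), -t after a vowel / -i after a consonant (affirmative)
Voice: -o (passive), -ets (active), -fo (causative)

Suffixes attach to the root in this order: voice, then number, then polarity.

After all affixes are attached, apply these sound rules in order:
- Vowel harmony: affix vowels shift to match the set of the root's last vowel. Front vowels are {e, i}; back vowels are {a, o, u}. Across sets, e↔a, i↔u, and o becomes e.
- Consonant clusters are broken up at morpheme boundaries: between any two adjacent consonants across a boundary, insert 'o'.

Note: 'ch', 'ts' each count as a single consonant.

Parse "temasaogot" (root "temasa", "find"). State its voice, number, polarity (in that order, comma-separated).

passive, singular, affirmative

Segment: temasa-o-go-t.
voice: -o → passive.
number: -go → singular.
polarity: -t/i → affirmative.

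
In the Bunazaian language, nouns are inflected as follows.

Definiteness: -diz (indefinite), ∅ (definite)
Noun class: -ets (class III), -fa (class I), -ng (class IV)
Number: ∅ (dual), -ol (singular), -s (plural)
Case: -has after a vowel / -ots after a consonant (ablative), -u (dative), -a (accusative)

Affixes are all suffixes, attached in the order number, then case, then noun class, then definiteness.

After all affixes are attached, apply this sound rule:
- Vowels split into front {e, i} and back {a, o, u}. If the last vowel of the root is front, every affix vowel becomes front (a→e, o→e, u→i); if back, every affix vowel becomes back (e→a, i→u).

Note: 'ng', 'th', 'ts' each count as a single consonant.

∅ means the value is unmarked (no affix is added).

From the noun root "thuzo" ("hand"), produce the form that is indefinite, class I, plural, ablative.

thuzosotsfaduz

Attach number plural -s → thuzos.
Attach case ablative -ots (after consonant 's') → thuzosots.
Attach noun class class I -fa → thuzosotsfa.
Attach definiteness indefinite -diz → thuzosotsfadiz.
Apply vowel harmony: thuzosotsfadiz → thuzosotsfaduz.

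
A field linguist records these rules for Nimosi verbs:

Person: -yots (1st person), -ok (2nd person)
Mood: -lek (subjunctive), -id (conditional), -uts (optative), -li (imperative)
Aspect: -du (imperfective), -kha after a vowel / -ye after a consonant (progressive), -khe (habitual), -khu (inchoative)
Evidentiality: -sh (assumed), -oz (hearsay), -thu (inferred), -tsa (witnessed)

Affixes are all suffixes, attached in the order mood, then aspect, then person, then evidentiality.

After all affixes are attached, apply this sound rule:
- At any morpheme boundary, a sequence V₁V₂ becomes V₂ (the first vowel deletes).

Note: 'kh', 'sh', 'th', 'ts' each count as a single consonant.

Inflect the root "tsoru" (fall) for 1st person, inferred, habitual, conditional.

Attach mood conditional -id → tsoruid.
Attach aspect habitual -khe → tsoruidkhe.
Attach person 1st person -yots → tsoruidkheyots.
Attach evidentiality inferred -thu → tsoruidkheyotsthu.
Apply vowel deletion: tsoruidkheyotsthu → tsoridkheyotsthu.

tsoridkheyotsthu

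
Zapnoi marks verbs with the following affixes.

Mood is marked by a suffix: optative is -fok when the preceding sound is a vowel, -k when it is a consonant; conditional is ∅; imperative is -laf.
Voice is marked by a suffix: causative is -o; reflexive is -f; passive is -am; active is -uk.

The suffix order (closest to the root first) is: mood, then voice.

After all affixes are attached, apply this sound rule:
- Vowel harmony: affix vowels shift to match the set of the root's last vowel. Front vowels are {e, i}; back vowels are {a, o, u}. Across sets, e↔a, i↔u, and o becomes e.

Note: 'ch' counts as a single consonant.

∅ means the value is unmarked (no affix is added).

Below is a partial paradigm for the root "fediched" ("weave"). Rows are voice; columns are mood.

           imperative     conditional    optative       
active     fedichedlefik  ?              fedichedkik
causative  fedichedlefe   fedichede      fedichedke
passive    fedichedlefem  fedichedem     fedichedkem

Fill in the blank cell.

mood = conditional: zero marking, form stays fediched.
Attach voice active -uk → fedicheduk.
Apply vowel harmony: fedicheduk → fedichedik.

fedichedik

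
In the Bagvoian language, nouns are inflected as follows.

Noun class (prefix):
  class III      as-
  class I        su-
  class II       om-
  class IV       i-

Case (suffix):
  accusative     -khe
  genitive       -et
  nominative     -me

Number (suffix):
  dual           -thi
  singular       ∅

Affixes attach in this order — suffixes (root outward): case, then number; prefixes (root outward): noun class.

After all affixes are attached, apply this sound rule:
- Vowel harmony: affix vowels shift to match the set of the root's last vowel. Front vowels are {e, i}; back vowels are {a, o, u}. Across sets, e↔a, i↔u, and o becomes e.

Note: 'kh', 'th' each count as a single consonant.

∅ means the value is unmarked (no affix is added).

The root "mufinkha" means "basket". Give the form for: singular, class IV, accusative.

Attach case accusative -khe → mufinkhakhe.
number = singular: zero marking, form stays mufinkhakhe.
Attach noun class class IV i- → imufinkhakhe.
Apply vowel harmony: imufinkhakhe → umufinkhakha.

umufinkhakha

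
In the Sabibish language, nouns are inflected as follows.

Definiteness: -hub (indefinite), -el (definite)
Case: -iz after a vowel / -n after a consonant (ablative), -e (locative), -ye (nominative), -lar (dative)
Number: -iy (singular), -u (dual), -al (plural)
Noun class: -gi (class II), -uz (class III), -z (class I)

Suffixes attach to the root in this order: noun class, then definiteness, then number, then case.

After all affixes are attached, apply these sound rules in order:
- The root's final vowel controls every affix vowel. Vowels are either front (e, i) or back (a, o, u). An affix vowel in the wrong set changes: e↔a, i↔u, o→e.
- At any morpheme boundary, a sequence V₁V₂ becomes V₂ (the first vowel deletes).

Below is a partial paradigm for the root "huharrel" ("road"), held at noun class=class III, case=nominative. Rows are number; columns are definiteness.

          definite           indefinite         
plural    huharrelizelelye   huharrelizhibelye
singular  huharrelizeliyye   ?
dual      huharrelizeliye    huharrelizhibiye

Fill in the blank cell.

Attach noun class class III -uz → huharreluz.
Attach definiteness indefinite -hub → huharreluzhub.
Attach number singular -iy → huharreluzhubiy.
Attach case nominative -ye → huharreluzhubiyye.
Apply vowel harmony: huharreluzhubiyye → huharrelizhibiyye.
Vowel deletion: no change.

huharrelizhibiyye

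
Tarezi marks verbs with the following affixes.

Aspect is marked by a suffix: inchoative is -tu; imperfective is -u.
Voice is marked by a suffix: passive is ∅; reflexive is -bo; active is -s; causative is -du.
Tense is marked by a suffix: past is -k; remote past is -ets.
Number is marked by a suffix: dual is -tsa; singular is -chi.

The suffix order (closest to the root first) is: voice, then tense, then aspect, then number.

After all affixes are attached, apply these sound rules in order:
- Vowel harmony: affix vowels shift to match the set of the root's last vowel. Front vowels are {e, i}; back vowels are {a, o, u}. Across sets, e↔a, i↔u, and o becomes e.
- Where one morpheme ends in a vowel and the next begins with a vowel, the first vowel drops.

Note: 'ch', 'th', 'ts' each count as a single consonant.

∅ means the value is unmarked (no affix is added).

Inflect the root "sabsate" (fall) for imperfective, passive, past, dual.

sabsatekitse

voice = passive: zero marking, form stays sabsate.
Attach tense past -k → sabsatek.
Attach aspect imperfective -u → sabsateku.
Attach number dual -tsa → sabsatekutsa.
Apply vowel harmony: sabsatekutsa → sabsatekitse.
Vowel deletion: no change.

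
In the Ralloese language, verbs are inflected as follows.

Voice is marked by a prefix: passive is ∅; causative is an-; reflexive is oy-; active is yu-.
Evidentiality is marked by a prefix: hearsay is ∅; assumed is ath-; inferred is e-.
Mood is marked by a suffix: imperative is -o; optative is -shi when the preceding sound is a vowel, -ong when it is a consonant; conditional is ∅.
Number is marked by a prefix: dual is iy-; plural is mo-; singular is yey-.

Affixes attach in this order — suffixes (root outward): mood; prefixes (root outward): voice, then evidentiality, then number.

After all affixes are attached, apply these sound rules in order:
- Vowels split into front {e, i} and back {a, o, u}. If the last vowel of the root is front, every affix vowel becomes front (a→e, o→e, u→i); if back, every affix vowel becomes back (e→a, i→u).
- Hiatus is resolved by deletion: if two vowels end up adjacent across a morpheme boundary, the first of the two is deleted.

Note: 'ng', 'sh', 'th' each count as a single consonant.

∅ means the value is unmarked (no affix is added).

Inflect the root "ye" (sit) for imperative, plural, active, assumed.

Attach mood imperative -o → yeo.
Attach voice active yu- → yuyeo.
Attach evidentiality assumed ath- → athyuyeo.
Attach number plural mo- → moathyuyeo.
Apply vowel harmony: moathyuyeo → meethyiyee.
Apply vowel deletion: meethyiyee → methyiye.

methyiye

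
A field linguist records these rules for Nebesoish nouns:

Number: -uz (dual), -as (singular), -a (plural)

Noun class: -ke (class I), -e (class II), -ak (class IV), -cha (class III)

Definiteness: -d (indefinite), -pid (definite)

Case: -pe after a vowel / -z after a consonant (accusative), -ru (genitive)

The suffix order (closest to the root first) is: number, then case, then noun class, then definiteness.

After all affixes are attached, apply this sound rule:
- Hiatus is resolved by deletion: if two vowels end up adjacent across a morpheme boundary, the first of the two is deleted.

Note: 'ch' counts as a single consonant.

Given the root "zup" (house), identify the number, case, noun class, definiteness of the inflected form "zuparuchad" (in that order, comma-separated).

plural, genitive, class III, indefinite

Segment: zup-a-ru-cha-d.
number: -a → plural.
case: -ru → genitive.
noun class: -cha → class III.
definiteness: -d → indefinite.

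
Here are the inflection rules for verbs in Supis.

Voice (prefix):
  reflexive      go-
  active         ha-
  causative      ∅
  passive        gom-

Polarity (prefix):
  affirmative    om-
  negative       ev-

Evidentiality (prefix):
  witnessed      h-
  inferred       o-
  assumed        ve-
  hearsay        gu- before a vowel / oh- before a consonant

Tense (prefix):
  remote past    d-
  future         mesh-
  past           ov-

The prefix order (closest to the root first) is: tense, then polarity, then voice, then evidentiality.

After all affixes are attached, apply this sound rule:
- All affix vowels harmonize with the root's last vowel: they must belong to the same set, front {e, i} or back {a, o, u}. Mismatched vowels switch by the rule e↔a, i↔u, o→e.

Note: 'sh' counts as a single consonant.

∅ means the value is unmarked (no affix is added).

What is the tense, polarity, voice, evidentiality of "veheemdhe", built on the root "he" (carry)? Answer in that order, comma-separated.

Segment: ve-ha-om-d-he.
tense: d- → remote past.
polarity: om- → affirmative.
voice: ha- → active.
evidentiality: ve- → assumed.

remote past, affirmative, active, assumed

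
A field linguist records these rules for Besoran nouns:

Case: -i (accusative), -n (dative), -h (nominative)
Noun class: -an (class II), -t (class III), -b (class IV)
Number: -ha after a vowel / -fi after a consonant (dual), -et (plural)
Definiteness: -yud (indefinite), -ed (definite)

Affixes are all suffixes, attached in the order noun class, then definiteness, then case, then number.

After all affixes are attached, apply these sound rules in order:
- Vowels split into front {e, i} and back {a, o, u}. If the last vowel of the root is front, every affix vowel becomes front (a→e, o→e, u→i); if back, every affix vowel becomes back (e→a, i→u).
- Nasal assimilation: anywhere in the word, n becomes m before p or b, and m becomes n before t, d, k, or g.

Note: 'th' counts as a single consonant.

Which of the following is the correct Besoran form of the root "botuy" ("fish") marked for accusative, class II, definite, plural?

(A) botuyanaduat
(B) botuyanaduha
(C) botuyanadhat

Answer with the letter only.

Attach noun class class II -an → botuyan.
Attach definiteness definite -ed → botuyaned.
Attach case accusative -i → botuyanedi.
Attach number plural -et → botuyanediet.
Apply vowel harmony: botuyanediet → botuyanaduat.
Nasal assimilation: no change.
So the correct form is botuyanaduat, option (A).
(C) botuyanadhat is wrong: it uses nominative instead of accusative for case.
(B) botuyanaduha is wrong: it uses dual instead of plural for number.

A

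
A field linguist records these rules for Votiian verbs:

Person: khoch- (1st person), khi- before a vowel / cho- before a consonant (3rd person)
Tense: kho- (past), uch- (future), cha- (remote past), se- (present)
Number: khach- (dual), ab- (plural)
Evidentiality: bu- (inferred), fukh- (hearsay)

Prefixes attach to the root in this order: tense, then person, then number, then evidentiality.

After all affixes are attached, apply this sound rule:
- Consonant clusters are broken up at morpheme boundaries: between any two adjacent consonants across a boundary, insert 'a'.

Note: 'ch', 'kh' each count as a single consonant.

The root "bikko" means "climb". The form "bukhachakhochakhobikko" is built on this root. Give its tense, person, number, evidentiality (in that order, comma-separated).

Segment: bu-khach-khoch-kho-bikko.
tense: kho- → past.
person: khoch- → 1st person.
number: khach- → dual.
evidentiality: bu- → inferred.

past, 1st person, dual, inferred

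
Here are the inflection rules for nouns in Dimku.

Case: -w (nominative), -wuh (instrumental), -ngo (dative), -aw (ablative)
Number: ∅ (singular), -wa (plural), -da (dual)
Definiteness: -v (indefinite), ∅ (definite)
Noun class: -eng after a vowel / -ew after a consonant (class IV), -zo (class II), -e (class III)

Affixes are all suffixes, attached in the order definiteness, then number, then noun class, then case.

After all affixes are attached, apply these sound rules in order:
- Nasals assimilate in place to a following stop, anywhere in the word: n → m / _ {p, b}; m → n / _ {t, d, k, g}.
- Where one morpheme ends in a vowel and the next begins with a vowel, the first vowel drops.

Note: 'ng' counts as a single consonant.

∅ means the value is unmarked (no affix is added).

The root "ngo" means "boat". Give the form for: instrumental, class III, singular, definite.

ngewuh

definiteness = definite: zero marking, form stays ngo.
number = singular: zero marking, form stays ngo.
Attach noun class class III -e → ngoe.
Attach case instrumental -wuh → ngoewuh.
Nasal assimilation: no change.
Apply vowel deletion: ngoewuh → ngewuh.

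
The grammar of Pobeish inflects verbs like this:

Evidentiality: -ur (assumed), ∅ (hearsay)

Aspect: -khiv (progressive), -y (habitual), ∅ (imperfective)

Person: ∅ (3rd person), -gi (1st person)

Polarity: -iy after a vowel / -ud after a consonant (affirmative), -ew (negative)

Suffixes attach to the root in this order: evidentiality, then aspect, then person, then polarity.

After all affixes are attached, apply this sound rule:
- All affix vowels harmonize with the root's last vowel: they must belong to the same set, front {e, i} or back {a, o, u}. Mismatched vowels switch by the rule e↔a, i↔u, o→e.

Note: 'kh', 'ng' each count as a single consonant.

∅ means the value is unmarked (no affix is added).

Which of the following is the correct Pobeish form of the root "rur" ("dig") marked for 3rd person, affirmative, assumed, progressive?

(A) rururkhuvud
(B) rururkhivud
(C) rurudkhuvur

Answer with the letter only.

A

Attach evidentiality assumed -ur → rurur.
Attach aspect progressive -khiv → rururkhiv.
person = 3rd person: zero marking, form stays rururkhiv.
Attach polarity affirmative -ud (after consonant 'v') → rururkhivud.
Apply vowel harmony: rururkhivud → rururkhuvud.
So the correct form is rururkhuvud, option (A).
(B) rururkhivud is wrong: it fails to apply the sound rule(s).
(C) rurudkhuvur is wrong: it has the affixes in the wrong order.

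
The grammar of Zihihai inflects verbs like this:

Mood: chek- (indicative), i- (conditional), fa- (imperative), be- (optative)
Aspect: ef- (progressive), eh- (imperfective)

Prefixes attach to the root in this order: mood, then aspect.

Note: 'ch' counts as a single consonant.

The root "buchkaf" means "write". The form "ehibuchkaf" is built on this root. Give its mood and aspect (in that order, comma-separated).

conditional, imperfective

Segment: eh-i-buchkaf.
mood: i- → conditional.
aspect: eh- → imperfective.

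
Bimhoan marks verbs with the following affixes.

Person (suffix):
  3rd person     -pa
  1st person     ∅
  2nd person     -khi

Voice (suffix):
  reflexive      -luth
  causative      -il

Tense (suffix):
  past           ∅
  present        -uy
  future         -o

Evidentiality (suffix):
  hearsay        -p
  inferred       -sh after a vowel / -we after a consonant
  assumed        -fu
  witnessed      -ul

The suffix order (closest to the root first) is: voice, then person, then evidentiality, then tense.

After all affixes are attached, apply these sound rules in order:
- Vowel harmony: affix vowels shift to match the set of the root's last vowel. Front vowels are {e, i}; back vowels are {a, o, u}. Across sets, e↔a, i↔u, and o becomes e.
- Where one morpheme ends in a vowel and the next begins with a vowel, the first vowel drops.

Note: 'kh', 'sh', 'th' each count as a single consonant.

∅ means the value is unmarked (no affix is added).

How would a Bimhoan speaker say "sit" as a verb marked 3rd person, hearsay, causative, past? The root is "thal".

Attach voice causative -il → thalil.
Attach person 3rd person -pa → thalilpa.
Attach evidentiality hearsay -p → thalilpap.
tense = past: zero marking, form stays thalilpap.
Apply vowel harmony: thalilpap → thalulpap.
Vowel deletion: no change.

thalulpap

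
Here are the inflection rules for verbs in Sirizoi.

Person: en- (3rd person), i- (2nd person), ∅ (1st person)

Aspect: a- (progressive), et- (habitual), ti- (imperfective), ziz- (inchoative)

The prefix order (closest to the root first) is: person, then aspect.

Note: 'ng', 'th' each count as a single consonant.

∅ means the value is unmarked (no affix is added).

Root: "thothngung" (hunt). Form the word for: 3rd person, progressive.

aenthothngung

Attach person 3rd person en- → enthothngung.
Attach aspect progressive a- → aenthothngung.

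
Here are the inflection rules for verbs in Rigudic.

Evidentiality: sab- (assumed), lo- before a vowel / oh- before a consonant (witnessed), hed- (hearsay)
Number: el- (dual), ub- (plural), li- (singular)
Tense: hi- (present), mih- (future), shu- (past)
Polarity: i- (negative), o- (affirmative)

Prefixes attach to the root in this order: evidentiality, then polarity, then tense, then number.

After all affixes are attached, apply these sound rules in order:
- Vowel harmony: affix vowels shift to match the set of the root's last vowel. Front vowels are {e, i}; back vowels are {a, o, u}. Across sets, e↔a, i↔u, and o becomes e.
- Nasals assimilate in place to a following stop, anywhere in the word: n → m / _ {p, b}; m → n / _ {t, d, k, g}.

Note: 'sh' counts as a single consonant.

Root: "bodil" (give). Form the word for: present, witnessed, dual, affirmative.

elhieehbodil

Attach evidentiality witnessed oh- (before consonant 'b') → ohbodil.
Attach polarity affirmative o- → oohbodil.
Attach tense present hi- → hioohbodil.
Attach number dual el- → elhioohbodil.
Apply vowel harmony: elhioohbodil → elhieehbodil.
Nasal assimilation: no change.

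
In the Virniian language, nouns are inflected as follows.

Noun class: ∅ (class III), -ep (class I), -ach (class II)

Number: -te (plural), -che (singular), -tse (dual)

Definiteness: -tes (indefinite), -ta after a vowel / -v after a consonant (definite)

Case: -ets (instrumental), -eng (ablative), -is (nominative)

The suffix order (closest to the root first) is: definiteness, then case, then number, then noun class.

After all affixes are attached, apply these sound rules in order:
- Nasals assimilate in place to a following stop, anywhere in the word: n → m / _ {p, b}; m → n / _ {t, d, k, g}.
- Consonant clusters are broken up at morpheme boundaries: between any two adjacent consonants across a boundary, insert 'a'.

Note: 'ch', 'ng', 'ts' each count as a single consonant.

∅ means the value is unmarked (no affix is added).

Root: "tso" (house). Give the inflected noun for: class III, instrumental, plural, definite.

tsotaetsate

Attach definiteness definite -ta (after vowel 'o') → tsota.
Attach case instrumental -ets → tsotaets.
Attach number plural -te → tsotaetste.
noun class = class III: zero marking, form stays tsotaetste.
Nasal assimilation: no change.
Apply epenthesis: tsotaetste → tsotaetsate.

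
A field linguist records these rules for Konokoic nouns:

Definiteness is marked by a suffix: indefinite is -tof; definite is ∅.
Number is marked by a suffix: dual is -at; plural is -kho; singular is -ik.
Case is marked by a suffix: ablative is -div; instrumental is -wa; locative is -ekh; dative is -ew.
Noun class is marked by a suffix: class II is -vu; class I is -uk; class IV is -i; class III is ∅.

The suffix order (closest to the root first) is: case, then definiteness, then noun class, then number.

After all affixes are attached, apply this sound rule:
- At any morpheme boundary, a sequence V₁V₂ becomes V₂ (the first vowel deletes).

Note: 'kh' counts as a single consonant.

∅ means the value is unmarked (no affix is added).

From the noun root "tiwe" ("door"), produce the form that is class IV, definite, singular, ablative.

Attach case ablative -div → tiwediv.
definiteness = definite: zero marking, form stays tiwediv.
Attach noun class class IV -i → tiwedivi.
Attach number singular -ik → tiwediviik.
Apply vowel deletion: tiwediviik → tiwedivik.

tiwedivik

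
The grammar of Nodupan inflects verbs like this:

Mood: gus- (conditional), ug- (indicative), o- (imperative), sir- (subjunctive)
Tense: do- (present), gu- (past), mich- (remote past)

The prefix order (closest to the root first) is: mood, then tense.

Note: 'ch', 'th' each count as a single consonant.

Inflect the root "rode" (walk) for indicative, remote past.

michugrode

Attach mood indicative ug- → ugrode.
Attach tense remote past mich- → michugrode.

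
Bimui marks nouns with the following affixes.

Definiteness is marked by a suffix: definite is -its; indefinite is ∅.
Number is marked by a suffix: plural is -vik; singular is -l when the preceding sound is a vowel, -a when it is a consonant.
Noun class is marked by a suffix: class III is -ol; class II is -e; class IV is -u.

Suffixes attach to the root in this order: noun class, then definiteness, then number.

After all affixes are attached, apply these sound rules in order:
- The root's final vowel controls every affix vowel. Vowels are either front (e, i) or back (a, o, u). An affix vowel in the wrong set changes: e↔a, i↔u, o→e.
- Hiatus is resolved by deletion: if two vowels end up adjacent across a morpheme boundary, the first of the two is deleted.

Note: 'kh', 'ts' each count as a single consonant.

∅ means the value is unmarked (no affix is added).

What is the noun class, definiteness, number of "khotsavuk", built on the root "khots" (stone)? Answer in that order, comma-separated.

class II, indefinite, plural

Segment: khots-e-vik.
noun class: -e → class II.
definiteness: ∅ → indefinite.
number: -vik → plural.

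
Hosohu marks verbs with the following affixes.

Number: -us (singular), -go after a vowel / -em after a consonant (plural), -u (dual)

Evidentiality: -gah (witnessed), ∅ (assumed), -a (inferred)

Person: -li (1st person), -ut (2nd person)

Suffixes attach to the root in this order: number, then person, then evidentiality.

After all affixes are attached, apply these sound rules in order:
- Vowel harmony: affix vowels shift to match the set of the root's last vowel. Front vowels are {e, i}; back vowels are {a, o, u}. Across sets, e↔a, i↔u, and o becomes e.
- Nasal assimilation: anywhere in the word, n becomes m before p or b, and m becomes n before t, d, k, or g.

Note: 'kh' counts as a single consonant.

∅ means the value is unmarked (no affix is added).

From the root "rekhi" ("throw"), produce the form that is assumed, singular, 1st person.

Attach number singular -us → rekhius.
Attach person 1st person -li → rekhiusli.
evidentiality = assumed: zero marking, form stays rekhiusli.
Apply vowel harmony: rekhiusli → rekhiisli.
Nasal assimilation: no change.

rekhiisli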